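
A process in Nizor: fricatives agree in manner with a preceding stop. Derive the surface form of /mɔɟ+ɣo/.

[mɔɟgo]

/ɣ/ is a voiced velar fricative. The preceding trigger /ɟ/ is a stop, so /ɣ/ must become a stop as well.
A voiced velar stop is [g], so the surface segment is [g].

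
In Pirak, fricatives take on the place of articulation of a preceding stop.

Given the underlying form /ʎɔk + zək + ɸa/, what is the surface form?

/z/ is a voiced alveolar fricative. The preceding trigger /k/ is velar, so /z/ must become velar as well.
The voiced velar fricative is [ɣ], so /z/ → [ɣ].
At the second juncture, /ɸ/ likewise becomes [x] adjacent to /k/.

[ʎɔkɣəkxa]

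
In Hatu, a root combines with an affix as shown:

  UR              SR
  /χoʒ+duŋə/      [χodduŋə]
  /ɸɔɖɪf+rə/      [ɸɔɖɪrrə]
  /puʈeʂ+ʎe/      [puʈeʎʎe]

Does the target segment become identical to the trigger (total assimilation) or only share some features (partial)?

total assimilation

Underlying /ʒ/ is realised as [d] next to /d/; /d/ itself does not change.
The output [d] is identical to the trigger /d/ — every feature (place, manner, voicing) has been copied — so this is total assimilation.
The remaining alternations confirm this: /f/ → [r] before /r/; /ʂ/ → [ʎ] before /ʎ/ — in each case the output is a copy of the following consonant.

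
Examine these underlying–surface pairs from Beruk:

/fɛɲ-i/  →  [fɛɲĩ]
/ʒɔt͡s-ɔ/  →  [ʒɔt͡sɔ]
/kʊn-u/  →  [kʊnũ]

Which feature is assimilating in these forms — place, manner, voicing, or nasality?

nasality

The vowel /i/ surfaces as nasalised [ĩ] next to the preceding nasal /ɲ/ — it has acquired the [+nasal] feature of its neighbour.
Likewise in the remaining data: /u/ → [ũ] after /n/ — each time a vowel is nasalised next to a preceding nasal.
No change occurs in [ʒɔt͡sɔ] because the vowel at the boundary is adjacent to an oral consonant, not a nasal (/ɔ/ next to /t͡s/).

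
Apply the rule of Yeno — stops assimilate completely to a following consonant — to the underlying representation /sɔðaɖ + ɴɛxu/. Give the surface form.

[sɔðaɴɴɛxu]

/ɖ/ is the segment targeted by the rule; it sits immediately before /ɴ/, so it assimilates completely and surfaces as [ɴ].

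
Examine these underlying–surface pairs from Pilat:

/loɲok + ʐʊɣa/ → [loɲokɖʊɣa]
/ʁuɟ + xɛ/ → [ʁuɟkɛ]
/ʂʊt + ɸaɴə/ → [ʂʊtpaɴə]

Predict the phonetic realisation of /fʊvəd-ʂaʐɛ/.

The data show progressive manner assimilation: /ʐ/ → [ɖ] after /k/; /x/ → [k] after /ɟ/; /ɸ/ → [p] after /t/. In each pair only manner changes, matching the preceding consonant, while place and voice stay constant.
/ʂ/ is a voiceless retroflex fricative. The preceding trigger /d/ is a stop, so /ʂ/ must become a stop as well.
The voiceless retroflex stop is [ʈ], so /ʂ/ → [ʈ].

[fʊvədʈaʐɛ]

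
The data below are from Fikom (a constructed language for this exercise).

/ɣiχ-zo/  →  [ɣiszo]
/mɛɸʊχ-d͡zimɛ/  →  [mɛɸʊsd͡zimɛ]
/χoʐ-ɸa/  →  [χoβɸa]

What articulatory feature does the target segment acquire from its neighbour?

place

Comparing underlying and surface forms, /χ/ → [s] is the alternation; the neighbouring /z/ is constant.
/χ/ is uvular while /z/ is alveolar; the output [s] is alveolar, matching the trigger — so the feature that spreads is place.
Checking the remaining alternations: /χ/ → [s] before /d͡z/ (uvular → alveolar, matching alveolar); /ʐ/ → [β] before /ɸ/ (retroflex → bilabial, matching bilabial) — only place changes, and always toward the following segment.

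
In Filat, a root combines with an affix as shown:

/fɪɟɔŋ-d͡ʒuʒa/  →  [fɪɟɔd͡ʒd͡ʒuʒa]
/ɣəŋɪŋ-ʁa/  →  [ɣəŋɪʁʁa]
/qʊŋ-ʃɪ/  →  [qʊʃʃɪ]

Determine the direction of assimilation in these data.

Comparing underlying and surface forms, /ŋ/ → [d͡ʒ] is the alternation; the neighbouring /d͡ʒ/ is constant.
The output [d͡ʒ] is identical to the trigger /d͡ʒ/ — every feature (place, manner, voicing) has been copied — so this is total assimilation.
The other forms behave the same way: /ŋ/ → [ʁ] before /ʁ/; /ŋ/ → [ʃ] before /ʃ/ — in each case the output is a copy of the following consonant.
Since the segment that changes precedes the conditioning segment, the assimilation is regressive.

regressive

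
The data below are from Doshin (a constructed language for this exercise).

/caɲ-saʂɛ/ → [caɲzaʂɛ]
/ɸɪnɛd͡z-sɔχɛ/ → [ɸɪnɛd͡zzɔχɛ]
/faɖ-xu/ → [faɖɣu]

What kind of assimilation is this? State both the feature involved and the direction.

Underlying /s/ is realised as [z] next to /ɲ/; /ɲ/ itself does not change.
/s/ is voiceless while /ɲ/ is voiced; the output [z] is voiced, matching the trigger — so the feature that spreads is voicing.
Place and manner are unchanged, so the assimilation is partial, not total.
The other alternating forms pattern the same way: /s/ → [z] after /d͡z/ (voiceless → voiced, matching voiced); /x/ → [ɣ] after /ɖ/ (voiceless → voiced, matching voiced) — only voicing changes, and always toward the preceding segment.
The trigger is the preceding segment, so the direction is progressive (perseverative).

progressive voicing assimilation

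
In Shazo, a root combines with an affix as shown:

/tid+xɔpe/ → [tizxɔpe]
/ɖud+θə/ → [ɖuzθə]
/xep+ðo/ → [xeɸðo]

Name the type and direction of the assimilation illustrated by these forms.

The segment that alternates is /d/, which surfaces as [z] when adjacent to /x/.
/d/ is a stop while /x/ is a fricative; the output [z] is a fricative, matching the trigger — so the feature that spreads is manner.
Place and voice are unchanged, so the assimilation is partial, not total.
The other alternating forms pattern the same way: /d/ → [z] before /θ/ (stop → fricative, matching a fricative); /p/ → [ɸ] before /ð/ (stop → fricative, matching a fricative) — only manner changes, and always toward the following segment.
Since the segment that changes precedes the conditioning segment, the assimilation is regressive.

regressive manner assimilation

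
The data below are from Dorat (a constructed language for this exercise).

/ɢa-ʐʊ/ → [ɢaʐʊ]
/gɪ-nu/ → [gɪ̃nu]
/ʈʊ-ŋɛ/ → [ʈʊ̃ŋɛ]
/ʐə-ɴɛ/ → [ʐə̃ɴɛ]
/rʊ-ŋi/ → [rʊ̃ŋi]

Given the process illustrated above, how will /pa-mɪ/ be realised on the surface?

The data show regressive nasality assimilation (vowel nasalisation): /ɪ/ → [ɪ̃] before /n/; /ʊ/ → [ʊ̃] before /ŋ/; /ə/ → [ə̃] before /ɴ/ — a vowel is nasalised by an immediately following nasal consonant.
No change occurs in [ɢaʐʊ] because the vowel at the boundary is adjacent to an oral consonant, not a nasal (/a/ next to /ʐ/).
The vowel /a/ is adjacent to the following nasal /m/, so it acquires [+nasal] and surfaces as [ã].

[pãmɪ]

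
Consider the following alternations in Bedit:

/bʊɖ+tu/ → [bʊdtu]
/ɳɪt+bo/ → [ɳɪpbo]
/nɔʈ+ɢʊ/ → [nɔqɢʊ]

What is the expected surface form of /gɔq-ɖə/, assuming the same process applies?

[gɔʈɖə]

The data show regressive place assimilation: /ɖ/ → [d] before /t/; /t/ → [p] before /b/; /ʈ/ → [q] before /ɢ/. In each pair only place changes, matching the following consonant, while manner and voice stay constant.
The rule targets /q/ (voiceless uvular stop), which sits before the trigger /ɖ/ (retroflex).
A voiceless retroflex stop is [ʈ], so the surface segment is [ʈ].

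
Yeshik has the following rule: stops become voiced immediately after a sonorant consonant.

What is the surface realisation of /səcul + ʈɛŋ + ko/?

The rule targets /ʈ/ (voiceless retroflex stop), which sits after the trigger /l/ (voiced).
The voiced retroflex stop is [ɖ], so /ʈ/ → [ɖ].
The same rule applies at the second boundary: /k/ → [g] next to /ŋ/.

[səculɖɛŋgo]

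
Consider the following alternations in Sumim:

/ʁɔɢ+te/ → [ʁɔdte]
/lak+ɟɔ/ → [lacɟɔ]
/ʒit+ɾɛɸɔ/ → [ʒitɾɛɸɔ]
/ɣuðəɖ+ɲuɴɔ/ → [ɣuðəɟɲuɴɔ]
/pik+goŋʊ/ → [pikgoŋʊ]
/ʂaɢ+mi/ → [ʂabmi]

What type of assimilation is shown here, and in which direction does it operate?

regressive place assimilation

Underlying /ɢ/ is realised as [d] next to /t/; /t/ itself does not change.
/ɢ/ is uvular while /t/ is alveolar; the output [d] is alveolar, matching the trigger — so the feature that spreads is place.
Manner and voice are unchanged, so the assimilation is partial, not total.
The other alternating forms pattern the same way: /k/ → [c] before /ɟ/ (velar → palatal, matching palatal); /ɖ/ → [ɟ] before /ɲ/ (retroflex → palatal, matching palatal); /ɢ/ → [b] before /m/ (uvular → bilabial, matching bilabial) — only place changes, and always toward the following segment.
Nothing changes in [ʒitɾɛɸɔ], [pikgoŋʊ]: there the adjacent consonants already agree in place (/t/ and /ɾ/ are both alveolar; /k/ and /g/ are both velar), so these forms are consistent with the same rule.
Since the segment that changes precedes the conditioning segment, the assimilation is regressive.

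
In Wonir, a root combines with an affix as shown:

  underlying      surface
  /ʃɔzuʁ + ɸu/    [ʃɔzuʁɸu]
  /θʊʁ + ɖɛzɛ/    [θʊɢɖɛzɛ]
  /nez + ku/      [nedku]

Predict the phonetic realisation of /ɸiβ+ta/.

The data show regressive manner assimilation: /ʁ/ → [ɢ] before /ɖ/; /z/ → [d] before /k/. In each pair only manner changes, matching the following consonant, while place and voice stay constant.
No alternation appears in [ʃɔzuʁɸu]: there the adjacent consonants already agree in manner (/ʁ/ and /ɸ/ are both fricatives), so this form is consistent with the same rule.
The rule targets /β/ (voiced bilabial fricative), which sits before the trigger /t/ (stop).
The voiced bilabial stop is [b], so /β/ → [b].

[ɸibta]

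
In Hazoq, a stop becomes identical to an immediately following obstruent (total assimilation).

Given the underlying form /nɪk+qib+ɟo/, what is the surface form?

/k/ is the segment targeted by the rule; it sits immediately before /q/, so it assimilates completely and surfaces as [q].
At the second juncture, /b/ likewise becomes [ɟ] adjacent to /ɟ/.

[nɪqqiɟɟo]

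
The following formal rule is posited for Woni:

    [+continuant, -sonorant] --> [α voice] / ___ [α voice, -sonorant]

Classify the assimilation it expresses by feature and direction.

regressive voicing assimilation

The shared variable α links the value of [voice] on the target to the same value on the neighbouring segment, so voicing is the feature that assimilates.
Since the environment is written after the underscore, the trigger follows the target; the direction is regressive.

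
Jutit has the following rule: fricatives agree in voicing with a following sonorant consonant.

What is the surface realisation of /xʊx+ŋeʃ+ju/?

[xʊɣŋeʒju]

The rule targets /x/ (voiceless velar fricative), which sits before the trigger /ŋ/ (voiced).
A voiced velar fricative is [ɣ], so the surface segment is [ɣ].
The same rule applies at the second boundary: /ʃ/ → [ʒ] next to /j/.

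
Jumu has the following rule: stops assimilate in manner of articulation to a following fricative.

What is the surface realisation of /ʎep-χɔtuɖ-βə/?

/p/ is a voiceless bilabial stop. The following trigger /χ/ is a fricative, so /p/ must become a fricative as well.
The voiceless bilabial fricative is [ɸ], so /p/ → [ɸ].
The same rule applies at the second boundary: /ɖ/ → [ʐ] next to /β/.

[ʎeɸχɔtuʐβə]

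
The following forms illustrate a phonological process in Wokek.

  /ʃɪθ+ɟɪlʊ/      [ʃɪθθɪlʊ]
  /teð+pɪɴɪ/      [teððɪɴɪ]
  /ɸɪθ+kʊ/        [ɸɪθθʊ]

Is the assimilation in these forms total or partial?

total assimilation

Underlying /ɟ/ is realised as [θ] next to /θ/; /θ/ itself does not change.
The output [θ] is identical to the trigger /θ/ — every feature (place, manner, voicing) has been copied — so this is total assimilation.
The other forms behave the same way: /p/ → [ð] after /ð/; /k/ → [θ] after /θ/ — in each case the output is a copy of the preceding consonant.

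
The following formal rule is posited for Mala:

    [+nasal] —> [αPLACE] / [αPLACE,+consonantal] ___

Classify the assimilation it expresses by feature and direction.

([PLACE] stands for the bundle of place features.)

The rule copies the place features (abbreviated [PLACE]) from the environment onto the target, so the assimilating feature is place.
The conditioning segment sits to the left of the focus bar, meaning the trigger precedes the segment that changes — progressive assimilation.

progressive place assimilation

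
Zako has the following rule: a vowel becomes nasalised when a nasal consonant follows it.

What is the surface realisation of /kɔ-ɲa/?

[kɔ̃ɲa]

The vowel /ɔ/ is adjacent to the following nasal /ɲ/, so it acquires [+nasal] and surfaces as [ɔ̃].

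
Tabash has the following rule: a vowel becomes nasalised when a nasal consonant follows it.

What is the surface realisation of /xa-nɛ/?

[xãnɛ]

/a/ sits next to the nasal /n/ and is therefore nasalised to [ã].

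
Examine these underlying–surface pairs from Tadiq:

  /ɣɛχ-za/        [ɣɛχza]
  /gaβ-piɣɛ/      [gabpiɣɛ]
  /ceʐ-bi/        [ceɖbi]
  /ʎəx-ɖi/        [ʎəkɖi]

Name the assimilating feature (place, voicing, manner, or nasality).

manner

The segment that alternates is /β/, which surfaces as [b] when adjacent to /p/.
/β/ is a fricative while /p/ is a stop; the output [b] is a stop, matching the trigger — so the feature that spreads is manner.
Checking the remaining alternations: /ʐ/ → [ɖ] before /b/ (fricative → stop, matching a stop); /x/ → [k] before /ɖ/ (fricative → stop, matching a stop) — only manner changes, and always toward the following segment.
Nothing changes in [ɣɛχza]: there the adjacent consonants already agree in manner (/χ/ and /z/ are both fricatives), so this form is consistent with the same rule.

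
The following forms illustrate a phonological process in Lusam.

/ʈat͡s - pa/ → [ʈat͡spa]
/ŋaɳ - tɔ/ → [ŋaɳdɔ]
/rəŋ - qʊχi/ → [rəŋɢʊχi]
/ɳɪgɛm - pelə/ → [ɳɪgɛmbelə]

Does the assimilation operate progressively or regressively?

Underlying /t/ is realised as [d] next to /ɳ/; /ɳ/ itself does not change.
The change voiceless → voiced matches the voicing of the preceding /ɳ/, identifying this as voicing assimilation.
The same holds elsewhere in the data: /q/ → [ɢ] after /ŋ/ (voiceless → voiced, matching voiced); /p/ → [b] after /m/ (voiceless → voiced, matching voiced) — only voicing changes, and always toward the preceding segment.
No alternation appears in [ʈat͡spa]: there the adjacent consonants already agree in voicing (/p/ and /t͡s/ are both voiceless), so this form is consistent with the same rule.
Since the segment that changes follows the conditioning segment, the assimilation is progressive.

progressive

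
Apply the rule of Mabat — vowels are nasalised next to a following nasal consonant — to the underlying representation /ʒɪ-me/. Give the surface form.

The vowel /ɪ/ is adjacent to the following nasal /m/, so it acquires [+nasal] and surfaces as [ɪ̃].

[ʒɪ̃me]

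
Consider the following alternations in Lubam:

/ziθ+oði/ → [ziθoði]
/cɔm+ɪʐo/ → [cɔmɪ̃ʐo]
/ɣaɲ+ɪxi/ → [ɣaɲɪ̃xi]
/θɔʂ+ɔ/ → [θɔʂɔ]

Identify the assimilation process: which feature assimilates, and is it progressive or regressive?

progressive nasality assimilation (vowel nasalisation)

The vowel /ɪ/ surfaces as nasalised [ɪ̃] next to the preceding nasal /m/ — it has acquired the [+nasal] feature of its neighbour.
Likewise in the remaining data: /ɪ/ → [ɪ̃] after /ɲ/ — each time a vowel is nasalised next to a preceding nasal.
No change occurs in [ziθoði], [θɔʂɔ] because the vowel at the boundary is adjacent to an oral consonant, not a nasal (/o/ next to /θ/; /ɔ/ next to /ʂ/).
Because the conditioning nasal is to the left of the vowel that changes, the process is progressive (perseverative).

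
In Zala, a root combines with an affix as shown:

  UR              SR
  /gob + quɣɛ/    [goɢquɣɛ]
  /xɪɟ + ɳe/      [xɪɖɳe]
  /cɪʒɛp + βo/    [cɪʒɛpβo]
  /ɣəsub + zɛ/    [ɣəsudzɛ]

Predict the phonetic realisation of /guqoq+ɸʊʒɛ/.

The data show regressive place assimilation: /b/ → [ɢ] before /q/; /ɟ/ → [ɖ] before /ɳ/; /b/ → [d] before /z/. In each pair only place changes, matching the following consonant, while manner and voice stay constant.
No alternation appears in [cɪʒɛpβo]: there the adjacent consonants already agree in place (/p/ and /β/ are both bilabial), so this form is consistent with the same rule.
/q/ is a voiceless uvular stop. The following trigger /ɸ/ is bilabial, so /q/ must become bilabial as well.
Changing only its place to bilabial gives [p] — the voiceless bilabial stop.

[guqopɸʊʒɛ]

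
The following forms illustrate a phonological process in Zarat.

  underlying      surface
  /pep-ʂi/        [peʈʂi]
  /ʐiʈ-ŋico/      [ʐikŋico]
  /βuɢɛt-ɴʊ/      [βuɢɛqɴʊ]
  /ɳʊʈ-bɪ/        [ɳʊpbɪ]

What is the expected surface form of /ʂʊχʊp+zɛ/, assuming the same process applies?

The data show regressive place assimilation: /p/ → [ʈ] before /ʂ/; /ʈ/ → [k] before /ŋ/; /t/ → [q] before /ɴ/; /ʈ/ → [p] before /b/. In each pair only place changes, matching the following consonant, while manner and voice stay constant.
/p/ is a voiceless bilabial stop. The following trigger /z/ is alveolar, so /p/ must become alveolar as well.
Changing only its place to alveolar gives [t] — the voiceless alveolar stop.

[ʂʊχʊtzɛ]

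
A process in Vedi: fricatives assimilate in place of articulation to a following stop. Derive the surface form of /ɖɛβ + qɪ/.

The rule targets /β/ (voiced bilabial fricative), which sits before the trigger /q/ (uvular).
The voiced uvular fricative is [ʁ], so /β/ → [ʁ].

[ɖɛʁqɪ]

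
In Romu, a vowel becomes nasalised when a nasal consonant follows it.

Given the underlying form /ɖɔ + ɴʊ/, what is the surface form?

[ɖɔ̃ɴʊ]

The vowel /ɔ/ is adjacent to the following nasal /ɴ/, so it acquires [+nasal] and surfaces as [ɔ̃].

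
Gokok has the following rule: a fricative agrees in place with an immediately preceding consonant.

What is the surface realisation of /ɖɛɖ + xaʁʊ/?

[ɖɛɖʂaʁʊ]

/x/ is a voiceless velar fricative. The preceding trigger /ɖ/ is retroflex, so /x/ must become retroflex as well.
Changing only its place to retroflex gives [ʂ] — the voiceless retroflex fricative.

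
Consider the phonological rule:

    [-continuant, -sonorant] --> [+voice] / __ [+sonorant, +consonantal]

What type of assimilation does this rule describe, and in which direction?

regressive voicing assimilation

The structural change is [+voice], and the conditioning segment [+sonorant, +consonantal] (a sonorant consonant) is itself voiced, so the target comes to share the voicing of its neighbour — voicing assimilation.
Since the environment is written after the underscore, the trigger follows the target; the direction is regressive.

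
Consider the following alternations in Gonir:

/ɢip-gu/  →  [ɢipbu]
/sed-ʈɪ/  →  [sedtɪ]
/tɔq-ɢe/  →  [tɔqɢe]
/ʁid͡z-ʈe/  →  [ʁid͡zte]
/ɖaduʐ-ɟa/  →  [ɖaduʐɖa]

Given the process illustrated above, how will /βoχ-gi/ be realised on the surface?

[βoχɢi]

The data show progressive place assimilation: /g/ → [b] after /p/; /ʈ/ → [t] after /d/; /ʈ/ → [t] after /d͡z/; /ɟ/ → [ɖ] after /ʐ/. In each pair only place changes, matching the preceding consonant, while manner and voice stay constant.
No alternation appears in [tɔqɢe]: there the adjacent consonants already agree in place (/ɢ/ and /q/ are both uvular), so this form is consistent with the same rule.
The rule targets /g/ (voiced velar stop), which sits after the trigger /χ/ (uvular).
The voiced uvular stop is [ɢ], so /g/ → [ɢ].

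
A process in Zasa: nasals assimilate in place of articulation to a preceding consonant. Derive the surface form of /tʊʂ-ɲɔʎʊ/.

The rule targets /ɲ/ (voiced palatal nasal), which sits after the trigger /ʂ/ (retroflex).
A voiced retroflex nasal is [ɳ], so the surface segment is [ɳ].

[tʊʂɳɔʎʊ]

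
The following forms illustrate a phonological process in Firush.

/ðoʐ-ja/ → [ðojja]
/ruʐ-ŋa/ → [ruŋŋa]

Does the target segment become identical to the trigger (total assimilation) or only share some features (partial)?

total assimilation

Comparing underlying and surface forms, /ʐ/ → [j] is the alternation; the neighbouring /j/ is constant.
The output [j] is identical to the trigger /j/ — every feature (place, manner, voicing) has been copied — so this is total assimilation.
The other form behaves the same way: /ʐ/ → [ŋ] before /ŋ/ — in each case the output is a copy of the following consonant.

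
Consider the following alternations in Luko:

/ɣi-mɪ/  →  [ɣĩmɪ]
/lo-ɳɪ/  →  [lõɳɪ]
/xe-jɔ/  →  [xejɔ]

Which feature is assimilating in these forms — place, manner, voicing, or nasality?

nasality

The vowel /i/ surfaces as nasalised [ĩ] next to the following nasal /m/ — it has acquired the [+nasal] feature of its neighbour.
The other form shows the same pattern: /o/ → [õ] before /ɳ/ — each time a vowel is nasalised next to a following nasal.
No change occurs in [xejɔ] because the vowel at the boundary is adjacent to an oral consonant, not a nasal (/e/ next to /j/).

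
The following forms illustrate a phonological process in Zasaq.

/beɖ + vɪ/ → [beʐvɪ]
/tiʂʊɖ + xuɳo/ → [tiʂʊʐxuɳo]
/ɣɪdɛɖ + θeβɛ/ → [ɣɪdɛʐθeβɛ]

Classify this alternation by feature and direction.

regressive manner assimilation

Underlying /ɖ/ is realised as [ʐ] next to /v/; /v/ itself does not change.
The change stop → fricative matches the manner of the following /v/, identifying this as manner assimilation.
Place and voice are unchanged, so the assimilation is partial, not total.
The other alternating forms pattern the same way: /ɖ/ → [ʐ] before /x/ (stop → fricative, matching a fricative); /ɖ/ → [ʐ] before /θ/ (stop → fricative, matching a fricative) — only manner changes, and always toward the following segment.
Since the segment that changes precedes the conditioning segment, the assimilation is regressive.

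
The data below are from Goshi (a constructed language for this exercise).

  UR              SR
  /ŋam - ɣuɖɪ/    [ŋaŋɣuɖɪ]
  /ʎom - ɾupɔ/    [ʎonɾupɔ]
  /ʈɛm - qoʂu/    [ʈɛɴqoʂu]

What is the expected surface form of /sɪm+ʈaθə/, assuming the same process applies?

The data show regressive place assimilation: /m/ → [ŋ] before /ɣ/; /m/ → [n] before /ɾ/; /m/ → [ɴ] before /q/. In each pair only place changes, matching the following consonant, while manner and voice stay constant.
The rule targets /m/ (voiced bilabial nasal), which sits before the trigger /ʈ/ (retroflex).
The voiced retroflex nasal is [ɳ], so /m/ → [ɳ].

[sɪɳʈaθə]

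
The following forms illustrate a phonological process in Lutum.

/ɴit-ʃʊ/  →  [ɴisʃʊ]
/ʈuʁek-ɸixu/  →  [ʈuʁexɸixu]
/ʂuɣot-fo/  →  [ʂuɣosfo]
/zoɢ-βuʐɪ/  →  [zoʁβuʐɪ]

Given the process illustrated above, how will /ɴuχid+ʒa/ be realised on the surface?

The data show regressive manner assimilation: /t/ → [s] before /ʃ/; /k/ → [x] before /ɸ/; /t/ → [s] before /f/; /ɢ/ → [ʁ] before /β/. In each pair only manner changes, matching the following consonant, while place and voice stay constant.
The rule targets /d/ (voiced alveolar stop), which sits before the trigger /ʒ/ (fricative).
The voiced alveolar fricative is [z], so /d/ → [z].

[ɴuχizʒa]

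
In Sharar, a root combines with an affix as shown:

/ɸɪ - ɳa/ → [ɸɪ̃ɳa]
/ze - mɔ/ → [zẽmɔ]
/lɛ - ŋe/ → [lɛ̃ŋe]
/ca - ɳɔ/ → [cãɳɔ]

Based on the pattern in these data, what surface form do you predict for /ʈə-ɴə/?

[ʈə̃ɴə]

The data show regressive nasality assimilation (vowel nasalisation): /ɪ/ → [ɪ̃] before /ɳ/; /e/ → [ẽ] before /m/; /ɛ/ → [ɛ̃] before /ŋ/; /a/ → [ã] before /ɳ/ — a vowel is nasalised by an immediately following nasal consonant.
/ə/ sits next to the nasal /ɴ/ and is therefore nasalised to [ə̃].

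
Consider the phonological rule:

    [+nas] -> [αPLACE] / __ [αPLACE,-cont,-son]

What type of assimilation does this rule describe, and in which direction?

The shared variable α links the value of the place features (abbreviated [PLACE]) on the target to the same value on the neighbouring segment, so place is the feature that assimilates.
The conditioning segment sits to the right of the focus bar, meaning the trigger follows the segment that changes — regressive assimilation.

regressive place assimilation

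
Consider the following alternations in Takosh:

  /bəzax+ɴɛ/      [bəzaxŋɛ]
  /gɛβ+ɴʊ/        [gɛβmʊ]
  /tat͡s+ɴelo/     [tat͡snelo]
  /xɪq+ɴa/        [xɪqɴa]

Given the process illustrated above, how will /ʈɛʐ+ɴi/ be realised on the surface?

[ʈɛʐɳi]

The data show progressive place assimilation: /ɴ/ → [ŋ] after /x/; /ɴ/ → [m] after /β/; /ɴ/ → [n] after /t͡s/. In each pair only place changes, matching the preceding consonant, while manner and voice stay constant.
No alternation appears in [xɪqɴa]: there the adjacent consonants already agree in place (/ɴ/ and /q/ are both uvular), so this form is consistent with the same rule.
/ɴ/ is a voiced uvular nasal. The preceding trigger /ʐ/ is retroflex, so /ɴ/ must become retroflex as well.
A voiced retroflex nasal is [ɳ], so the surface segment is [ɳ].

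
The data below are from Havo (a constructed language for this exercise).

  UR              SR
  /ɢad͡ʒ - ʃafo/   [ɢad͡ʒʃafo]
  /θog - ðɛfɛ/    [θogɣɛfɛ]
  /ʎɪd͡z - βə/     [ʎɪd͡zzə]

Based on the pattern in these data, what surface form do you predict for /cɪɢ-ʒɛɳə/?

The data show progressive place assimilation: /ð/ → [ɣ] after /g/; /β/ → [z] after /d͡z/. In each pair only place changes, matching the preceding consonant, while manner and voice stay constant.
Nothing changes in [ɢad͡ʒʃafo]: there the adjacent consonants already agree in place (/ʃ/ and /d͡ʒ/ are both postalveolar), so this form is consistent with the same rule.
The rule targets /ʒ/ (voiced postalveolar fricative), which sits after the trigger /ɢ/ (uvular).
Changing only its place to uvular gives [ʁ] — the voiced uvular fricative.

[cɪɢʁɛɳə]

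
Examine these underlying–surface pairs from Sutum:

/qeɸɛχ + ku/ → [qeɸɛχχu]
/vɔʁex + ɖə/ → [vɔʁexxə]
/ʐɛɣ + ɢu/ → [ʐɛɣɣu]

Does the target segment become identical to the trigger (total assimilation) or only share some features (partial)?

total assimilation

The segment that alternates is /k/, which surfaces as [χ] when adjacent to /χ/.
The output [χ] is identical to the trigger /χ/ — every feature (place, manner, voicing) has been copied — so this is total assimilation.
The other forms behave the same way: /ɖ/ → [x] after /x/; /ɢ/ → [ɣ] after /ɣ/ — in each case the output is a copy of the preceding consonant.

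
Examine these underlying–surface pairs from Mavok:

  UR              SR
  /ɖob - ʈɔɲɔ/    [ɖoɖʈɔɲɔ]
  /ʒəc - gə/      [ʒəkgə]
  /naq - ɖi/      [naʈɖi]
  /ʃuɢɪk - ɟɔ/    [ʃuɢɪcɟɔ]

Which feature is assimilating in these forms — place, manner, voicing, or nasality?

Underlying /b/ is realised as [ɖ] next to /ʈ/; /ʈ/ itself does not change.
The change bilabial → retroflex matches the place of the following /ʈ/, identifying this as place assimilation.
Checking the remaining alternations: /c/ → [k] before /g/ (palatal → velar, matching velar); /q/ → [ʈ] before /ɖ/ (uvular → retroflex, matching retroflex); /k/ → [c] before /ɟ/ (velar → palatal, matching palatal) — only place changes, and always toward the following segment.

place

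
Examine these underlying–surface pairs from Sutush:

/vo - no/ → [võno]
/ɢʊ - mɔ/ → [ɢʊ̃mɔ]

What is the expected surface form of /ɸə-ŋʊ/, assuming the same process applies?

[ɸə̃ŋʊ]

The data show regressive nasality assimilation (vowel nasalisation): /o/ → [õ] before /n/; /ʊ/ → [ʊ̃] before /m/ — a vowel is nasalised by an immediately following nasal consonant.
/ə/ sits next to the nasal /ŋ/ and is therefore nasalised to [ə̃].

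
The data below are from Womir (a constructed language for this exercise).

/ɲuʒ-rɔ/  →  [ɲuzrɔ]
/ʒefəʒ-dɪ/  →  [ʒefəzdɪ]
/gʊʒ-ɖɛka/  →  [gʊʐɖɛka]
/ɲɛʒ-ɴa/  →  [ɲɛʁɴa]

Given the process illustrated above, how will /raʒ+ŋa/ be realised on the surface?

[raɣŋa]

The data show regressive place assimilation: /ʒ/ → [z] before /r/; /ʒ/ → [z] before /d/; /ʒ/ → [ʐ] before /ɖ/; /ʒ/ → [ʁ] before /ɴ/. In each pair only place changes, matching the following consonant, while manner and voice stay constant.
/ʒ/ is a voiced postalveolar fricative. The following trigger /ŋ/ is velar, so /ʒ/ must become velar as well.
The voiced velar fricative is [ɣ], so /ʒ/ → [ɣ].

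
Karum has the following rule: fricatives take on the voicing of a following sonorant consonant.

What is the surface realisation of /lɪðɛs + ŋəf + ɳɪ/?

/s/ is a voiceless alveolar fricative. The following trigger /ŋ/ is voiced, so /s/ must become voiced as well.
A voiced alveolar fricative is [z], so the surface segment is [z].
The same rule applies at the second boundary: /f/ → [v] next to /ɳ/.

[lɪðɛzŋəvɳɪ]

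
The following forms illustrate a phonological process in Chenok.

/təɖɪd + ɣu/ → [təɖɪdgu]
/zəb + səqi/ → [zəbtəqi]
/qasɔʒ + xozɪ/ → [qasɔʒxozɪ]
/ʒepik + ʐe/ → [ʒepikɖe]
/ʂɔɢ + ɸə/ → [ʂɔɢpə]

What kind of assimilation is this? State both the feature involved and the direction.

progressive manner assimilation

Underlying /ɣ/ is realised as [g] next to /d/; /d/ itself does not change.
/ɣ/ is a fricative while /d/ is a stop; the output [g] is a stop, matching the trigger — so the feature that spreads is manner.
Place and voice are unchanged, so the assimilation is partial, not total.
The other alternating forms pattern the same way: /s/ → [t] after /b/ (fricative → stop, matching a stop); /ʐ/ → [ɖ] after /k/ (fricative → stop, matching a stop); /ɸ/ → [p] after /ɢ/ (fricative → stop, matching a stop) — only manner changes, and always toward the preceding segment.
No alternation appears in [qasɔʒxozɪ]: there the adjacent consonants already agree in manner (/x/ and /ʒ/ are both fricatives), so this form is consistent with the same rule.
The trigger is the preceding segment, so the direction is progressive (perseverative).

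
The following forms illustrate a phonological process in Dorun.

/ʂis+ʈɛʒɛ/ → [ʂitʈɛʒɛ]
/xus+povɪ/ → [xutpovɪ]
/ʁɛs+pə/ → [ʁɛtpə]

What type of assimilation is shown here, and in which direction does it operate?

regressive manner assimilation

Comparing underlying and surface forms, /s/ → [t] is the alternation; the neighbouring /ʈ/ is constant.
/s/ is a fricative while /ʈ/ is a stop; the output [t] is a stop, matching the trigger — so the feature that spreads is manner.
Place and voice are unchanged, so the assimilation is partial, not total.
Checking the remaining alternation: /s/ → [t] before /p/ (fricative → stop, matching a stop) — only manner changes, and always toward the following segment.
The trigger is the following segment, so the direction is regressive (anticipatory).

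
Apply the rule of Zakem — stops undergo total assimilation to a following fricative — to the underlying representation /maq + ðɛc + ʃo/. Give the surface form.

/q/ is the segment targeted by the rule; it sits immediately before /ð/, so it assimilates completely and surfaces as [ð].
The same rule applies at the second boundary: /c/ → [ʃ] next to /ʃ/.

[maððɛʃʃo]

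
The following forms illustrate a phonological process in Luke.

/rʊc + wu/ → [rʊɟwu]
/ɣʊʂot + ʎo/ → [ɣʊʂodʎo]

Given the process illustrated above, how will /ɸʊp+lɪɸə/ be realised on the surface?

The data show regressive voicing assimilation: /c/ → [ɟ] before /w/; /t/ → [d] before /ʎ/. In each pair only voicing changes, matching the following consonant, while place and manner stay constant.
/p/ is a voiceless bilabial stop. The following trigger /l/ is voiced, so /p/ must become voiced as well.
Changing only its voicing to voiced gives [b] — the voiced bilabial stop.

[ɸʊblɪɸə]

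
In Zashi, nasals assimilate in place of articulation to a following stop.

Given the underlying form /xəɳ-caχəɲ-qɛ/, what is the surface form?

/ɳ/ is a voiced retroflex nasal. The following trigger /c/ is palatal, so /ɳ/ must become palatal as well.
Changing only its place to palatal gives [ɲ] — the voiced palatal nasal.
The same rule applies at the second boundary: /ɲ/ → [ɴ] next to /q/.

[xəɲcaχəɴqɛ]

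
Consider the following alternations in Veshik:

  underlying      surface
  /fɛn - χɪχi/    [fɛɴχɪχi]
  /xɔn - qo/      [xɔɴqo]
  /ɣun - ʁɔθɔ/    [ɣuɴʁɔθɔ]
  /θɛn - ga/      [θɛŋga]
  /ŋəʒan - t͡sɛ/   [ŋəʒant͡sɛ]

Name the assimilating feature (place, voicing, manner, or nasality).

place

Underlying /n/ is realised as [ɴ] next to /χ/; /χ/ itself does not change.
/n/ is alveolar while /χ/ is uvular; the output [ɴ] is uvular, matching the trigger — so the feature that spreads is place.
Checking the remaining alternations: /n/ → [ɴ] before /q/ (alveolar → uvular, matching uvular); /n/ → [ɴ] before /ʁ/ (alveolar → uvular, matching uvular); /n/ → [ŋ] before /g/ (alveolar → velar, matching velar) — only place changes, and always toward the following segment.
Nothing changes in [ŋəʒant͡sɛ]: there the adjacent consonants already agree in place (/n/ and /t͡s/ are both alveolar), so this form is consistent with the same rule.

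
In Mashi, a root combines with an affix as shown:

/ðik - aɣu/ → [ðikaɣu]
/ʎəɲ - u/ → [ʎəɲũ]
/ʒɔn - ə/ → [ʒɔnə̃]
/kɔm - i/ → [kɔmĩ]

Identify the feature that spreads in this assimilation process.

nasality

The vowel /u/ surfaces as nasalised [ũ] next to the preceding nasal /ɲ/ — it has acquired the [+nasal] feature of its neighbour.
The other forms show the same pattern: /ə/ → [ə̃] after /n/; /i/ → [ĩ] after /m/ — each time a vowel is nasalised next to a preceding nasal.
No change occurs in [ðikaɣu] because the vowel at the boundary is adjacent to an oral consonant, not a nasal (/a/ next to /k/).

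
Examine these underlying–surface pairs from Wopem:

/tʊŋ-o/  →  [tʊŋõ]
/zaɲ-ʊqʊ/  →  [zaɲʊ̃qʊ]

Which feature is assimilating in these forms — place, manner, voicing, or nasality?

nasality

The vowel /o/ surfaces as nasalised [õ] next to the preceding nasal /ŋ/ — it has acquired the [+nasal] feature of its neighbour.
Likewise in the remaining data: /ʊ/ → [ʊ̃] after /ɲ/ — each time a vowel is nasalised next to a preceding nasal.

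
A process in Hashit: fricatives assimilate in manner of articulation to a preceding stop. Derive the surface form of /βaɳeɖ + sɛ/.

/s/ is a voiceless alveolar fricative. The preceding trigger /ɖ/ is a stop, so /s/ must become a stop as well.
The voiceless alveolar stop is [t], so /s/ → [t].

[βaɳeɖtɛ]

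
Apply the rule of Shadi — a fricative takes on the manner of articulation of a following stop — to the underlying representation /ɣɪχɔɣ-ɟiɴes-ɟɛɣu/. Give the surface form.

[ɣɪχɔgɟiɴetɟɛɣu]

/ɣ/ is a voiced velar fricative. The following trigger /ɟ/ is a stop, so /ɣ/ must become a stop as well.
A voiced velar stop is [g], so the surface segment is [g].
At the second juncture, /s/ likewise becomes [t] adjacent to /ɟ/.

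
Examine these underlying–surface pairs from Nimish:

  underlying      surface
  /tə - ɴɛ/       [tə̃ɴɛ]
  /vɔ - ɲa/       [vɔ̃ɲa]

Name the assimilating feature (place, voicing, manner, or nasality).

The vowel /ə/ surfaces as nasalised [ə̃] next to the following nasal /ɴ/ — it has acquired the [+nasal] feature of its neighbour.
Likewise in the remaining data: /ɔ/ → [ɔ̃] before /ɲ/ — each time a vowel is nasalised next to a following nasal.

nasality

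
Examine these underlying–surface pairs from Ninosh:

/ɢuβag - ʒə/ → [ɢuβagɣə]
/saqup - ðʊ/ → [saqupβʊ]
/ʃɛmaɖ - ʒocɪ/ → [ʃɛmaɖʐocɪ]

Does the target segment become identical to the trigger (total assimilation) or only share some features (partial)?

partial assimilation

Comparing underlying and surface forms, /ʒ/ → [ɣ] is the alternation; the neighbouring /g/ is constant.
/ʒ/ is postalveolar while /g/ is velar; the output [ɣ] is velar, matching the trigger — so the feature that spreads is place.
Manner and voice are unchanged, so the assimilation is partial, not total.
Checking the remaining alternations: /ð/ → [β] after /p/ (dental → bilabial, matching bilabial); /ʒ/ → [ʐ] after /ɖ/ (postalveolar → retroflex, matching retroflex) — only place changes, and always toward the preceding segment.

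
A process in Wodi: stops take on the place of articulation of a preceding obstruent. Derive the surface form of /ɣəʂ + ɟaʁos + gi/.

[ɣəʂɖaʁosdi]

/ɟ/ is a voiced palatal stop. The preceding trigger /ʂ/ is retroflex, so /ɟ/ must become retroflex as well.
The voiced retroflex stop is [ɖ], so /ɟ/ → [ɖ].
The same rule applies at the second boundary: /g/ → [d] next to /s/.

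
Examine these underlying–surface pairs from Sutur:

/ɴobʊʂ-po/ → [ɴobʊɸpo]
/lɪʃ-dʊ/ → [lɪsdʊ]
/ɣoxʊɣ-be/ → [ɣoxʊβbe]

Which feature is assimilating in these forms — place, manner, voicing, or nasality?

Comparing underlying and surface forms, /ʂ/ → [ɸ] is the alternation; the neighbouring /p/ is constant.
The change retroflex → bilabial matches the place of the following /p/, identifying this as place assimilation.
The other alternating forms pattern the same way: /ʃ/ → [s] before /d/ (postalveolar → alveolar, matching alveolar); /ɣ/ → [β] before /b/ (velar → bilabial, matching bilabial) — only place changes, and always toward the following segment.

place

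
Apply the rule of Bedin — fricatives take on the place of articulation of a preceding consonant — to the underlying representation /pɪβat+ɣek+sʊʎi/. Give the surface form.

[pɪβatzekxʊʎi]

/ɣ/ is a voiced velar fricative. The preceding trigger /t/ is alveolar, so /ɣ/ must become alveolar as well.
A voiced alveolar fricative is [z], so the surface segment is [z].
At the second juncture, /s/ likewise becomes [x] adjacent to /k/.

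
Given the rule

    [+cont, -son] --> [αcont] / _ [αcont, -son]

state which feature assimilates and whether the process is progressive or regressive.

regressive manner assimilation

The rule copies [cont] (continuancy) from the environment onto the target fricatives; since [±cont] encodes the stop/fricative manner contrast, the assimilating dimension is manner.
The conditioning segment sits to the right of the focus bar, meaning the trigger follows the segment that changes — regressive assimilation.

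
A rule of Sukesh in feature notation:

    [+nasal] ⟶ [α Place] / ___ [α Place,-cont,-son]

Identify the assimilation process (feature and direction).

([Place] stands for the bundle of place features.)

regressive place assimilation

The shared variable α links the value of the place features (abbreviated [Place]) on the target to the same value on the neighbouring segment, so place is the feature that assimilates.
Since the environment is written after the underscore, the trigger follows the target; the direction is regressive.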